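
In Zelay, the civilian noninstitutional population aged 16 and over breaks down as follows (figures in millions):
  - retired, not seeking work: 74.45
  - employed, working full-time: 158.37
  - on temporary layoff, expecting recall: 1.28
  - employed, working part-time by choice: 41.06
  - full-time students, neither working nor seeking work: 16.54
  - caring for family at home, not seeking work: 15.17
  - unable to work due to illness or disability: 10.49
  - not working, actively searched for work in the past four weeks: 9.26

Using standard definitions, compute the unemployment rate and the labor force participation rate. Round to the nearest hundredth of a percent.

Unemployment rate ≈ 5.02%; labor force participation rate ≈ 64.29%.

Employed = 158.37 + 41.06 = 199.43 million.
Unemployed = 1.28 + 9.26 = 10.54 million (jobless and actively searching, or on temporary layoff).
Labor force = 199.43 + 10.54 = 209.97 million.
Not in labor force = 74.45 + 16.54 + 15.17 + 10.49 = 116.65 million (those not working and not actively searching are outside the labor force).
Civilian working-age population = 209.97 + 116.65 = 326.62 million.
Unemployment rate = 10.54 / 209.97 = 5.02%.
Labor force participation rate = 209.97 / 326.62 = 64.29%.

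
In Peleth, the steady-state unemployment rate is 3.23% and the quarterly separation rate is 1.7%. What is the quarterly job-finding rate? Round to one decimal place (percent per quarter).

Job-finding rate ≈ 50.9% per quarter.

From u* = s/(s+f): f = s·(1−u)/u.
f = 1.7 × (1 − 0.0323) / 0.0323 = 1.6451 / 0.0323 ≈ 50.9% per quarter.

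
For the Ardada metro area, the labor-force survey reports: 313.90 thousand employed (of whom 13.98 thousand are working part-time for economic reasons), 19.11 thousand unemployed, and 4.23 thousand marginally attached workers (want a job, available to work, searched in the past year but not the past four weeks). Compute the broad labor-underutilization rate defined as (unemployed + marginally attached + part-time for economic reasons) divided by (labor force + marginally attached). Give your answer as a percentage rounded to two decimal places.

Labor force = 313.90 + 19.11 = 333.01 thousand.
Numerator = 19.11 + 4.23 + 13.98 = 37.32 thousand.
Denominator = 333.01 + 4.23 = 337.24 thousand.
Broad rate = 37.32 / 337.24 = 11.07%.

Broad underutilization rate ≈ 11.07%.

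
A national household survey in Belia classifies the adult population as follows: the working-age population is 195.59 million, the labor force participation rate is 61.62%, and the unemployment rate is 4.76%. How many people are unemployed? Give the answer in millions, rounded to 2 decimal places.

Labor force = 0.6162 × 195.59 = 120.52 million.
Unemployed = 0.0476 × 120.52 ≈ 5.74 million.

About 5.74 million are unemployed.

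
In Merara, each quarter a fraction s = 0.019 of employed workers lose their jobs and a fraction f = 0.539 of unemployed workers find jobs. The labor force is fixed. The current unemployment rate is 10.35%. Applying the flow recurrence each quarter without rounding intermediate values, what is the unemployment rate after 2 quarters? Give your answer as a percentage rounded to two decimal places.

With a fixed labor force, u_{t+1} = u_t + s·(1−u_t) − f·u_t = u_t·(1−s−f) + s.
Here 1−s−f = 0.442 and s = 0.019.
u_1 = 0.103500 × 0.442 + 0.019 = 0.064747.
u_2 = 0.064747 × 0.442 + 0.019 = 0.047618.

Unemployment rate after two quarters ≈ 4.76%.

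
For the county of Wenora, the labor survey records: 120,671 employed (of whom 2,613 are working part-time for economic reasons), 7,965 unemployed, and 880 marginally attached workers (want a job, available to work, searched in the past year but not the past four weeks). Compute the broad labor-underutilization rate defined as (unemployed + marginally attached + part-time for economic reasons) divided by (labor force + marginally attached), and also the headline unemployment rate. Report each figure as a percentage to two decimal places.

Broad underutilization rate ≈ 8.85%; headline unemployment rate ≈ 6.19%.

Labor force = 120,671 + 7,965 = 128,636.
Numerator = 7,965 + 880 + 2,613 = 11,458.
Denominator = 128,636 + 880 = 129,516.
Broad rate = 11,458 / 129,516 = 8.85%.
Headline unemployment rate = 7,965 / 128,636 = 6.19%.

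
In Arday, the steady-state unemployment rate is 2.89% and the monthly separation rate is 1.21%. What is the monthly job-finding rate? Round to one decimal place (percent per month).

Job-finding rate ≈ 40.7% per month.

From u* = s/(s+f): f = s·(1−u)/u.
f = 1.21 × (1 − 0.0289) / 0.0289 = 1.1750 / 0.0289 ≈ 40.7% per month.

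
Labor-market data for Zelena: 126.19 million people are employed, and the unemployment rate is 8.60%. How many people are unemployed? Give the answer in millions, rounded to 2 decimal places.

About 11.87 million are unemployed.

Let U be the number unemployed. The labor force is E + U, and U/(E+U) = 0.0860.
So U = 0.0860 × 126.19 / (1 − 0.0860) = 10.8523 / 0.9140 ≈ 11.87 million.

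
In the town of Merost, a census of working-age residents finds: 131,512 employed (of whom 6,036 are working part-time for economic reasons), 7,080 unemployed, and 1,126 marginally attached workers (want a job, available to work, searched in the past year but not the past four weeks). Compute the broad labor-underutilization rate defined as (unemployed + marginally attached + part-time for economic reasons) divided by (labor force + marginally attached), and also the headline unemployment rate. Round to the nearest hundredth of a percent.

Labor force = 131,512 + 7,080 = 138,592.
Numerator = 7,080 + 1,126 + 6,036 = 14,242.
Denominator = 138,592 + 1,126 = 139,718.
Broad rate = 14,242 / 139,718 = 10.19%.
Headline unemployment rate = 7,080 / 138,592 = 5.11%.

Broad underutilization rate ≈ 10.19%; headline unemployment rate ≈ 5.11%.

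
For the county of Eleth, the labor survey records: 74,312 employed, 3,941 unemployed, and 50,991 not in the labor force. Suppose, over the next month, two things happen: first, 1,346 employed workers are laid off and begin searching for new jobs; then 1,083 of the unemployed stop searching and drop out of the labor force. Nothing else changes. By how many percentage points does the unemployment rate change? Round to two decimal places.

Initially, labor force = 74,312 + 3,941 = 78,253, so u = 3,941/78,253 = 5.04%.
After the first change, employed falls and unemployed rises by 1,346; labor force unchanged → E = 72,966, U = 5,287, labor force = 78,253.
After the second change, unemployed and labor force both fall by 1,083 → E = 72,966, U = 4,204, labor force = 77,170.
New unemployment rate = 4,204 / 77,170 = 5.45%.
Change = 5.45% − 5.04% = +0.41 percentage points.

The unemployment rate changes by +0.41 percentage points.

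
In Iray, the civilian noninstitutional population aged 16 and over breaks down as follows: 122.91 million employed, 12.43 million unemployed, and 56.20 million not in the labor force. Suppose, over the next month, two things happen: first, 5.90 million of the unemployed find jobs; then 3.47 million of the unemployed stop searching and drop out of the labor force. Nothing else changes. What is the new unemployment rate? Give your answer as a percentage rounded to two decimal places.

Initially, labor force = 122.91 + 12.43 = 135.34 million, so u = 12.43/135.34 = 9.18%.
After the first change, unemployed falls and employed rises by 5.90; labor force unchanged → E = 128.81, U = 6.53, labor force = 135.34 million.
After the second change, unemployed and labor force both fall by 3.47 → E = 128.81, U = 3.06, labor force = 131.87 million.
New unemployment rate = 3.06 / 131.87 = 2.32%.

New unemployment rate ≈ 2.32%.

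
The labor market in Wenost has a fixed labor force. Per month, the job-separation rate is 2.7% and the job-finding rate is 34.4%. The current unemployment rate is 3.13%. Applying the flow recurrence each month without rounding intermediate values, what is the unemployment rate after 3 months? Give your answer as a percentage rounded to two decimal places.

With a fixed labor force, u_{t+1} = u_t + s·(1−u_t) − f·u_t = u_t·(1−s−f) + s.
Here 1−s−f = 0.629 and s = 0.027.
u_1 = 0.031300 × 0.629 + 0.027 = 0.046688.
u_2 = 0.046688 × 0.629 + 0.027 = 0.056367.
u_3 = 0.056367 × 0.629 + 0.027 = 0.062455.

Unemployment rate after three months ≈ 6.25%.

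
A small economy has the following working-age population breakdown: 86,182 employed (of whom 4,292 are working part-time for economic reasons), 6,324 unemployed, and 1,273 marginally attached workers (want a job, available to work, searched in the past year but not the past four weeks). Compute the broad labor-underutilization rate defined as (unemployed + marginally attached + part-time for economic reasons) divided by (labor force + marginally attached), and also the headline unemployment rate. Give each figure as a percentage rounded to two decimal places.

Broad underutilization rate ≈ 12.68%; headline unemployment rate ≈ 6.84%.

Labor force = 86,182 + 6,324 = 92,506.
Numerator = 6,324 + 1,273 + 4,292 = 11,889.
Denominator = 92,506 + 1,273 = 93,779.
Broad rate = 11,889 / 93,779 = 12.68%.
Headline unemployment rate = 6,324 / 92,506 = 6.84%.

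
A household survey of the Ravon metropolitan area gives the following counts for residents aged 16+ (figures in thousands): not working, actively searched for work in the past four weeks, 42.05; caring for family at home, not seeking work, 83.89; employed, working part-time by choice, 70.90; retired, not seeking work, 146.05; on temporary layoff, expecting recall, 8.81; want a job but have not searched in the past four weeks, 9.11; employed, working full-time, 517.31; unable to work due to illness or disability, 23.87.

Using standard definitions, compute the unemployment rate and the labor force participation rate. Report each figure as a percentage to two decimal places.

Employed = 70.90 + 517.31 = 588.21 thousand.
Unemployed = 42.05 + 8.81 = 50.86 thousand (jobless and actively searching, or on temporary layoff).
Labor force = 588.21 + 50.86 = 639.07 thousand.
Not in labor force = 83.89 + 146.05 + 9.11 + 23.87 = 262.92 thousand (those not working and not actively searching are outside the labor force — including those who want a job but have given up searching).
Civilian working-age population = 639.07 + 262.92 = 901.99 thousand.
Unemployment rate = 50.86 / 639.07 = 7.96%.
Labor force participation rate = 639.07 / 901.99 = 70.85%.

Unemployment rate ≈ 7.96%; labor force participation rate ≈ 70.85%.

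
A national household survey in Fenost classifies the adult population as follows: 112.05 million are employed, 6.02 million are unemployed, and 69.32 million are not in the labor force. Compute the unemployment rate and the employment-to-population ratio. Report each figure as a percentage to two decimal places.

Labor force = employed + unemployed = 112.05 + 6.02 = 118.07 million.
Working-age population = 118.07 + 69.32 = 187.39 million.
Unemployment rate = 6.02 / 118.07 = 5.10%.
Employment-population ratio = 112.05 / 187.39 = 59.80%.

Unemployment rate ≈ 5.10%; employment-population ratio ≈ 59.80%.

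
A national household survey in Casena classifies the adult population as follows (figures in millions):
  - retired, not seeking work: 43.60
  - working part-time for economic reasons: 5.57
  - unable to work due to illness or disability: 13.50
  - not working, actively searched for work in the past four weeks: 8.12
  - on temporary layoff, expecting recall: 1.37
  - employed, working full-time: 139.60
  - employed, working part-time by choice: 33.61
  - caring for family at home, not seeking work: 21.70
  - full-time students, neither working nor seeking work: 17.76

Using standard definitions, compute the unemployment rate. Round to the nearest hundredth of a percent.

Employed = 5.57 + 139.60 + 33.61 = 178.78 million (anyone who worked, including part-time for economic reasons, counts as employed).
Unemployed = 8.12 + 1.37 = 9.49 million (jobless and actively searching, or on temporary layoff).
Labor force = 178.78 + 9.49 = 188.27 million.
Unemployment rate = 9.49 / 188.27 = 5.04%.

Unemployment rate ≈ 5.04%.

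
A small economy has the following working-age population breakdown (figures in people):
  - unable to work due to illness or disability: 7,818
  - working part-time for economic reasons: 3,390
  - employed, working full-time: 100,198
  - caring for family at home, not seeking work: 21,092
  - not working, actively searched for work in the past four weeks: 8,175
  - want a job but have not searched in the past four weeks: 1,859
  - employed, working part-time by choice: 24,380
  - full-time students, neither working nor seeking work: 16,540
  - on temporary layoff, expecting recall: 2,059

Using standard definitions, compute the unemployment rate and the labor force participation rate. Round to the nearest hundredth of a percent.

Employed = 3,390 + 100,198 + 24,380 = 127,968 (anyone who worked, including part-time for economic reasons, counts as employed).
Unemployed = 8,175 + 2,059 = 10,234 (jobless and actively searching, or on temporary layoff).
Labor force = 127,968 + 10,234 = 138,202.
Not in labor force = 7,818 + 21,092 + 1,859 + 16,540 = 47,309 (those not working and not actively searching are outside the labor force — including those who want a job but have given up searching).
Civilian working-age population = 138,202 + 47,309 = 185,511.
Unemployment rate = 10,234 / 138,202 = 7.41%.
Labor force participation rate = 138,202 / 185,511 = 74.50%.

Unemployment rate ≈ 7.41%; labor force participation rate ≈ 74.50%.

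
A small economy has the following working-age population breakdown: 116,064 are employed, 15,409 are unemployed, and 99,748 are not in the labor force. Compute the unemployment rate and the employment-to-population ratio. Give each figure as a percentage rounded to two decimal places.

Labor force = employed + unemployed = 116,064 + 15,409 = 131,473.
Working-age population = 131,473 + 99,748 = 231,221.
Unemployment rate = 15,409 / 131,473 = 11.72%.
Employment-population ratio = 116,064 / 231,221 = 50.20%.

Unemployment rate ≈ 11.72%; employment-population ratio ≈ 50.20%.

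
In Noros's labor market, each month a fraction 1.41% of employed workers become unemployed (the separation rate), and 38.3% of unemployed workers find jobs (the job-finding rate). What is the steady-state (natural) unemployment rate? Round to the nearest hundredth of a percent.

Steady-state unemployment rate ≈ 3.55%.

At steady state the flows balance: s·E = f·U, so U/(E+U) = s/(s+f).
u* = 1.41 / (1.41 + 38.3) = 1.41 / 39.71 = 3.55%.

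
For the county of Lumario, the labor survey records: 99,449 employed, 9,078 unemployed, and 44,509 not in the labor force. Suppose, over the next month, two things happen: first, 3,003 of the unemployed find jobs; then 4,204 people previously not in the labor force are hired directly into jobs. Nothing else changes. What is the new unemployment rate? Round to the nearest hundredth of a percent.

New unemployment rate ≈ 5.39%.

Initially, labor force = 99,449 + 9,078 = 108,527, so u = 9,078/108,527 = 8.36%.
After the first change, unemployed falls and employed rises by 3,003; labor force unchanged → E = 102,452, U = 6,075, labor force = 108,527.
After the second change, employed and labor force both rise by 4,204; unemployed unchanged → E = 106,656, U = 6,075, labor force = 112,731.
New unemployment rate = 6,075 / 112,731 = 5.39%.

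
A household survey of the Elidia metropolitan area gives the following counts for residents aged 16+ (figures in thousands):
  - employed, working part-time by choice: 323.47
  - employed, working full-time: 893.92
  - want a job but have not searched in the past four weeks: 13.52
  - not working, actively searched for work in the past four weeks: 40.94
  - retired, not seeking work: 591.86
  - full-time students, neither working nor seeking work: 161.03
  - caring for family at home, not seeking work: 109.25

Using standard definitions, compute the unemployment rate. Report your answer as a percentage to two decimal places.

Employed = 323.47 + 893.92 = 1,217.39 thousand.
Unemployed = 40.94 thousand.
Labor force = 1,217.39 + 40.94 = 1,258.33 thousand.
Unemployment rate = 40.94 / 1,258.33 = 3.25%.

Unemployment rate ≈ 3.25%.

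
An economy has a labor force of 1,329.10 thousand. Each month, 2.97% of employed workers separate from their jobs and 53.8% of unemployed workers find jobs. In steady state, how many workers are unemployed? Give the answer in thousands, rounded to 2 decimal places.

About 69.53 thousand are unemployed in steady state.

Steady-state unemployment rate u* = s/(s+f) = 2.97/(2.97+53.8) = 0.052316.
Unemployed = u* × labor force = 0.052316 × 1,329.10 ≈ 69.53 thousand.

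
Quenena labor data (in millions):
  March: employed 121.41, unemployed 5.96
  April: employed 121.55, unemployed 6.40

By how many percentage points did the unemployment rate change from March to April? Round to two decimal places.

The unemployment rate changed by +0.32 percentage points.

March: labor force = 121.41 + 5.96 = 127.37; u = 5.96/127.37 = 4.68%.
April: labor force = 121.55 + 6.40 = 127.95; u = 6.40/127.95 = 5.00%.
Change = 5.00% − 4.68% = +0.32 pp.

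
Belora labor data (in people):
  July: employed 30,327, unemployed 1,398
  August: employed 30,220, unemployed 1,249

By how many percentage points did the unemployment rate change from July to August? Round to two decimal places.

July: labor force = 30,327 + 1,398 = 31,725; u = 1,398/31,725 = 4.41%.
August: labor force = 30,220 + 1,249 = 31,469; u = 1,249/31,469 = 3.97%.
Change = 3.97% − 4.41% = −0.44 pp.

The unemployment rate changed by −0.44 percentage points.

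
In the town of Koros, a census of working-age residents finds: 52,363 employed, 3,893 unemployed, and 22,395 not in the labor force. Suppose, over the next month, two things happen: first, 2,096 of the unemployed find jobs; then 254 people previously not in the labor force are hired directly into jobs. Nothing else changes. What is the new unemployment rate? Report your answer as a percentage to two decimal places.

New unemployment rate ≈ 3.18%.

Initially, labor force = 52,363 + 3,893 = 56,256, so u = 3,893/56,256 = 6.92%.
After the first change, unemployed falls and employed rises by 2,096; labor force unchanged → E = 54,459, U = 1,797, labor force = 56,256.
After the second change, employed and labor force both rise by 254; unemployed unchanged → E = 54,713, U = 1,797, labor force = 56,510.
New unemployment rate = 1,797 / 56,510 = 3.18%.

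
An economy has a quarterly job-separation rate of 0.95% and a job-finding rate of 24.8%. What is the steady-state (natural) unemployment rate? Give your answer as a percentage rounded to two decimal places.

At steady state the flows balance: s·E = f·U, so U/(E+U) = s/(s+f).
u* = 0.95 / (0.95 + 24.8) = 0.95 / 25.75 = 3.69%.

Steady-state unemployment rate ≈ 3.69%.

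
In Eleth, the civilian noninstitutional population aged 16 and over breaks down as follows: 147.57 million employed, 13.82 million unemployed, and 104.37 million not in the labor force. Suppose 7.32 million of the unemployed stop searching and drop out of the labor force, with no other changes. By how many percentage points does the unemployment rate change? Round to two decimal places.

Initially, labor force = 147.57 + 13.82 = 161.39 million, so u = 13.82/161.39 = 8.56%.
After the change, unemployed and labor force both fall by 7.32 → E = 147.57, U = 6.50, labor force = 154.07 million.
New unemployment rate = 6.50 / 154.07 = 4.22%.
Change = 4.22% − 8.56% = −4.34 percentage points.

The unemployment rate changes by −4.34 percentage points.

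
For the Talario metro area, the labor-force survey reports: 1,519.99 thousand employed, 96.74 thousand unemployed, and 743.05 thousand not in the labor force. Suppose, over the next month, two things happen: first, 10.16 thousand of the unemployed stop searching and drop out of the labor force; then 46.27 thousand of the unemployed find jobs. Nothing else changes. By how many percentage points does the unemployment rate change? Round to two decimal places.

The unemployment rate changes by −3.47 percentage points.

Initially, labor force = 1,519.99 + 96.74 = 1,616.73 thousand, so u = 96.74/1,616.73 = 5.98%.
After the first change, unemployed and labor force both fall by 10.16 → E = 1,519.99, U = 86.58, labor force = 1,606.57 thousand.
After the second change, unemployed falls and employed rises by 46.27; labor force unchanged → E = 1,566.26, U = 40.31, labor force = 1,606.57 thousand.
New unemployment rate = 40.31 / 1,606.57 = 2.51%.
Change = 2.51% − 5.98% = −3.47 percentage points.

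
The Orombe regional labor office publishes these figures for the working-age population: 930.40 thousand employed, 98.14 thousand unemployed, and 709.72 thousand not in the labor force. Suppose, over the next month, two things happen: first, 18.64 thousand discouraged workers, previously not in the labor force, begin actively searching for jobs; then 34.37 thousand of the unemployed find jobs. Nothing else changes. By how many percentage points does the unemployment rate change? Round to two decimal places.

Initially, labor force = 930.40 + 98.14 = 1,028.54 thousand, so u = 98.14/1,028.54 = 9.54%.
After the first change, unemployed and labor force both rise by 18.64 → E = 930.40, U = 116.78, labor force = 1,047.18 thousand.
After the second change, unemployed falls and employed rises by 34.37; labor force unchanged → E = 964.77, U = 82.41, labor force = 1,047.18 thousand.
New unemployment rate = 82.41 / 1,047.18 = 7.87%.
Change = 7.87% − 9.54% = −1.67 percentage points.

The unemployment rate changes by −1.67 percentage points.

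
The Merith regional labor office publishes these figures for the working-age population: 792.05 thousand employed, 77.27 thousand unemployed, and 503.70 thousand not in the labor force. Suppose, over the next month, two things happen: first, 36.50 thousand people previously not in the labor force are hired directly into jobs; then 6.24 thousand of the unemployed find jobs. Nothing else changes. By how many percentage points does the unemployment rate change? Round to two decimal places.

Initially, labor force = 792.05 + 77.27 = 869.32 thousand, so u = 77.27/869.32 = 8.89%.
After the first change, employed and labor force both rise by 36.50; unemployed unchanged → E = 828.55, U = 77.27, labor force = 905.82 thousand.
After the second change, unemployed falls and employed rises by 6.24; labor force unchanged → E = 834.79, U = 71.03, labor force = 905.82 thousand.
New unemployment rate = 71.03 / 905.82 = 7.84%.
Change = 7.84% − 8.89% = −1.05 percentage points.

The unemployment rate changes by −1.05 percentage points.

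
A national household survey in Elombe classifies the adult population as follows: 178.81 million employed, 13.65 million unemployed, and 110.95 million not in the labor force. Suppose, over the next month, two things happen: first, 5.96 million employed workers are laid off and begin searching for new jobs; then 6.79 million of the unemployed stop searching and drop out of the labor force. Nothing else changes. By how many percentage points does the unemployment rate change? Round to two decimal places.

The unemployment rate changes by −0.19 percentage points.

Initially, labor force = 178.81 + 13.65 = 192.46 million, so u = 13.65/192.46 = 7.09%.
After the first change, employed falls and unemployed rises by 5.96; labor force unchanged → E = 172.85, U = 19.61, labor force = 192.46 million.
After the second change, unemployed and labor force both fall by 6.79 → E = 172.85, U = 12.82, labor force = 185.67 million.
New unemployment rate = 12.82 / 185.67 = 6.90%.
Change = 6.90% − 7.09% = −0.19 percentage points.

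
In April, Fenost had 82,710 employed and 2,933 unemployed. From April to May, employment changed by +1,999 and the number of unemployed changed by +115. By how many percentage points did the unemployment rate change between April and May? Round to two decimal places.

The unemployment rate changed by +0.05 percentage points.

April: labor force = 82,710 + 2,933 = 85,643; u = 2,933/85,643 = 3.42%.
May: labor force = 84,709 + 3,048 = 87,757; u = 3,048/87,757 = 3.47%.
Change = 3.47% − 3.42% = +0.05 pp.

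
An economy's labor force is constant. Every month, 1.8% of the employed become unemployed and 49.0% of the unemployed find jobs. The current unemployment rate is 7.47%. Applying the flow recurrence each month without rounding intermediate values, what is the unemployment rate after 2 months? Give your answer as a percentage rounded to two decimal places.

With a fixed labor force, u_{t+1} = u_t + s·(1−u_t) − f·u_t = u_t·(1−s−f) + s.
Here 1−s−f = 0.492 and s = 0.018.
u_1 = 0.074700 × 0.492 + 0.018 = 0.054752.
u_2 = 0.054752 × 0.492 + 0.018 = 0.044938.

Unemployment rate after two months ≈ 4.49%.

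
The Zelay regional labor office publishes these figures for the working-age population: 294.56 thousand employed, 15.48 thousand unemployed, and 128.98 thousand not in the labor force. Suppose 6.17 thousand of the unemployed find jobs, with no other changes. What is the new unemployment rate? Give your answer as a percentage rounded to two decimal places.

Initially, labor force = 294.56 + 15.48 = 310.04 thousand, so u = 15.48/310.04 = 4.99%.
After the change, unemployed falls and employed rises by 6.17; labor force unchanged → E = 300.73, U = 9.31, labor force = 310.04 thousand.
New unemployment rate = 9.31 / 310.04 = 3.00%.

New unemployment rate ≈ 3.00%.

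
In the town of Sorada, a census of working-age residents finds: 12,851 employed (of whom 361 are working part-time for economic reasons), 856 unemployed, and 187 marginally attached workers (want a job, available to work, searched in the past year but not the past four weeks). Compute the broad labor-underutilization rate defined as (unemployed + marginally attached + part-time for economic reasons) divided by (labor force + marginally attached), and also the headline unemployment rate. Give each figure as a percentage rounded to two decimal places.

Labor force = 12,851 + 856 = 13,707.
Numerator = 856 + 187 + 361 = 1,404.
Denominator = 13,707 + 187 = 13,894.
Broad rate = 1,404 / 13,894 = 10.11%.
Headline unemployment rate = 856 / 13,707 = 6.24%.

Broad underutilization rate ≈ 10.11%; headline unemployment rate ≈ 6.24%.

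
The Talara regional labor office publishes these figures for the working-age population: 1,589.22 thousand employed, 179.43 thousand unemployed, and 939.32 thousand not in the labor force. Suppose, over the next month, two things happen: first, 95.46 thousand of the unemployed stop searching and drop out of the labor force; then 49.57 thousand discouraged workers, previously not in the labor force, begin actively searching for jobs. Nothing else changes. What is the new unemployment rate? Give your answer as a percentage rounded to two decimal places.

Initially, labor force = 1,589.22 + 179.43 = 1,768.65 thousand, so u = 179.43/1,768.65 = 10.15%.
After the first change, unemployed and labor force both fall by 95.46 → E = 1,589.22, U = 83.97, labor force = 1,673.19 thousand.
After the second change, unemployed and labor force both rise by 49.57 → E = 1,589.22, U = 133.54, labor force = 1,722.76 thousand.
New unemployment rate = 133.54 / 1,722.76 = 7.75%.

New unemployment rate ≈ 7.75%.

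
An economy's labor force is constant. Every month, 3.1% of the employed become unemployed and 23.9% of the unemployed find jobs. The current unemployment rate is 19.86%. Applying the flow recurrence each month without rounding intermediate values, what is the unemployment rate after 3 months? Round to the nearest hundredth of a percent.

With a fixed labor force, u_{t+1} = u_t + s·(1−u_t) − f·u_t = u_t·(1−s−f) + s.
Here 1−s−f = 0.730 and s = 0.031.
u_1 = 0.198600 × 0.730 + 0.031 = 0.175978.
u_2 = 0.175978 × 0.730 + 0.031 = 0.159464.
u_3 = 0.159464 × 0.730 + 0.031 = 0.147409.

Unemployment rate after three months ≈ 14.74%.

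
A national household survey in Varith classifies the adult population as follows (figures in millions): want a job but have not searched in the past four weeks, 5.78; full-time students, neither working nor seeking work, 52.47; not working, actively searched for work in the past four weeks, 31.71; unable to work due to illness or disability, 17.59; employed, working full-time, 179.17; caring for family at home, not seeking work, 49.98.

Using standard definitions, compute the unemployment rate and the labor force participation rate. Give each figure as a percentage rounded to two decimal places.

Unemployment rate ≈ 15.04%; labor force participation rate ≈ 62.63%.

Employed = 179.17 million.
Unemployed = 31.71 million.
Labor force = 179.17 + 31.71 = 210.88 million.
Not in labor force = 5.78 + 52.47 + 17.59 + 49.98 = 125.82 million (those not working and not actively searching are outside the labor force — including those who want a job but have given up searching).
Civilian working-age population = 210.88 + 125.82 = 336.70 million.
Unemployment rate = 31.71 / 210.88 = 15.04%.
Labor force participation rate = 210.88 / 336.70 = 62.63%.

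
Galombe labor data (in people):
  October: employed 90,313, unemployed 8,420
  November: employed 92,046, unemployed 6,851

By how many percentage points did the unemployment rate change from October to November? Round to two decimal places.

The unemployment rate changed by −1.60 percentage points.

October: labor force = 90,313 + 8,420 = 98,733; u = 8,420/98,733 = 8.53%.
November: labor force = 92,046 + 6,851 = 98,897; u = 6,851/98,897 = 6.93%.
Change = 6.93% − 8.53% = −1.60 pp.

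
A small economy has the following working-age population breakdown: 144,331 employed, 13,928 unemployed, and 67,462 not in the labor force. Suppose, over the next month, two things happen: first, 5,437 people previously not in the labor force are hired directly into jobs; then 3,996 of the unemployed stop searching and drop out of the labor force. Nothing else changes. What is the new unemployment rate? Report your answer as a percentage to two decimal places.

New unemployment rate ≈ 6.22%.

Initially, labor force = 144,331 + 13,928 = 158,259, so u = 13,928/158,259 = 8.80%.
After the first change, employed and labor force both rise by 5,437; unemployed unchanged → E = 149,768, U = 13,928, labor force = 163,696.
After the second change, unemployed and labor force both fall by 3,996 → E = 149,768, U = 9,932, labor force = 159,700.
New unemployment rate = 9,932 / 159,700 = 6.22%.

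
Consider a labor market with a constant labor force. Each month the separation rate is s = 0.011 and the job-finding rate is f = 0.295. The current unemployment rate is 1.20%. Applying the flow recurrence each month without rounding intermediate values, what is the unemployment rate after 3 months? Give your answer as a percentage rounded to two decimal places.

Unemployment rate after three months ≈ 2.79%.

With a fixed labor force, u_{t+1} = u_t + s·(1−u_t) − f·u_t = u_t·(1−s−f) + s.
Here 1−s−f = 0.694 and s = 0.011.
u_1 = 0.012000 × 0.694 + 0.011 = 0.019328.
u_2 = 0.019328 × 0.694 + 0.011 = 0.024414.
u_3 = 0.024414 × 0.694 + 0.011 = 0.027943.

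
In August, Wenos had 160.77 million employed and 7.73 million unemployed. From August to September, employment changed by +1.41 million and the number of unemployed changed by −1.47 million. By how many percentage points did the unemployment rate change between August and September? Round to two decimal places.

The unemployment rate changed by −0.87 percentage points.

August: labor force = 160.77 + 7.73 = 168.50; u = 7.73/168.50 = 4.59%.
September: labor force = 162.18 + 6.26 = 168.44; u = 6.26/168.44 = 3.72%.
Change = 3.72% − 4.59% = −0.87 pp.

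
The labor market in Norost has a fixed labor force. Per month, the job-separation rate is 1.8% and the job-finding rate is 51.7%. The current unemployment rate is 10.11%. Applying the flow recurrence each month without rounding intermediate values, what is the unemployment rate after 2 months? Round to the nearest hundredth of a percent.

With a fixed labor force, u_{t+1} = u_t + s·(1−u_t) − f·u_t = u_t·(1−s−f) + s.
Here 1−s−f = 0.465 and s = 0.018.
u_1 = 0.101100 × 0.465 + 0.018 = 0.065011.
u_2 = 0.065011 × 0.465 + 0.018 = 0.048230.

Unemployment rate after two months ≈ 4.82%.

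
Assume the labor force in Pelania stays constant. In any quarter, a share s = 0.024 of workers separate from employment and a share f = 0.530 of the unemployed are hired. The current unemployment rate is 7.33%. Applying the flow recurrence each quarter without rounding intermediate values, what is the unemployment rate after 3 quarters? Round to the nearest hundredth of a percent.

Unemployment rate after three quarters ≈ 4.60%.

With a fixed labor force, u_{t+1} = u_t + s·(1−u_t) − f·u_t = u_t·(1−s−f) + s.
Here 1−s−f = 0.446 and s = 0.024.
u_1 = 0.073300 × 0.446 + 0.024 = 0.056692.
u_2 = 0.056692 × 0.446 + 0.024 = 0.049285.
u_3 = 0.049285 × 0.446 + 0.024 = 0.045981.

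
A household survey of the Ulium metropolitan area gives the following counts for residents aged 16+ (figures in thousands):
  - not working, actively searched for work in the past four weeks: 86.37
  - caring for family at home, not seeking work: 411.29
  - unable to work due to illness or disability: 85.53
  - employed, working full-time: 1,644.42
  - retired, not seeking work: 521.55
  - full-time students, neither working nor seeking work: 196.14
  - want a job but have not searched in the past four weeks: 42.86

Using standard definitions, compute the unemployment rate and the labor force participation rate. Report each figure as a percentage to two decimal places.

Employed = 1,644.42 thousand.
Unemployed = 86.37 thousand.
Labor force = 1,644.42 + 86.37 = 1,730.79 thousand.
Not in labor force = 411.29 + 85.53 + 521.55 + 196.14 + 42.86 = 1,257.37 thousand (those not working and not actively searching are outside the labor force — including those who want a job but have given up searching).
Civilian working-age population = 1,730.79 + 1,257.37 = 2,988.16 thousand.
Unemployment rate = 86.37 / 1,730.79 = 4.99%.
Labor force participation rate = 1,730.79 / 2,988.16 = 57.92%.

Unemployment rate ≈ 4.99%; labor force participation rate ≈ 57.92%.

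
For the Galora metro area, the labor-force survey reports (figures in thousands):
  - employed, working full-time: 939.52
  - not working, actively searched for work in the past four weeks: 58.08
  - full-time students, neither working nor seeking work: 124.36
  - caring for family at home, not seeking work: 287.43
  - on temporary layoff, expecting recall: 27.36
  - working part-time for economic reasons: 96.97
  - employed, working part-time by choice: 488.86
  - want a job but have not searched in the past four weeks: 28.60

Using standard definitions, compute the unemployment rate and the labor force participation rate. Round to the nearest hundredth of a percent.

Unemployment rate ≈ 5.30%; labor force participation rate ≈ 78.53%.

Employed = 939.52 + 96.97 + 488.86 = 1,525.35 thousand (anyone who worked, including part-time for economic reasons, counts as employed).
Unemployed = 58.08 + 27.36 = 85.44 thousand (jobless and actively searching, or on temporary layoff).
Labor force = 1,525.35 + 85.44 = 1,610.79 thousand.
Not in labor force = 124.36 + 287.43 + 28.60 = 440.39 thousand (those not working and not actively searching are outside the labor force — including those who want a job but have given up searching).
Civilian working-age population = 1,610.79 + 440.39 = 2,051.18 thousand.
Unemployment rate = 85.44 / 1,610.79 = 5.30%.
Labor force participation rate = 1,610.79 / 2,051.18 = 78.53%.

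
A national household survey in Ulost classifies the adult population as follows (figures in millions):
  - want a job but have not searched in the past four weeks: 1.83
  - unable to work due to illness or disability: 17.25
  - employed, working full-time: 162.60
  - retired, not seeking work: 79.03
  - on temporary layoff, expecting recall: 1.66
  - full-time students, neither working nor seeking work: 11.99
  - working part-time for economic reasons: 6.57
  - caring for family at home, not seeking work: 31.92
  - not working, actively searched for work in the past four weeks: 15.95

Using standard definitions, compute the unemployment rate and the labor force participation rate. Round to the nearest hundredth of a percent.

Unemployment rate ≈ 9.43%; labor force participation rate ≈ 56.81%.

Employed = 162.60 + 6.57 = 169.17 million (anyone who worked, including part-time for economic reasons, counts as employed).
Unemployed = 1.66 + 15.95 = 17.61 million (jobless and actively searching, or on temporary layoff).
Labor force = 169.17 + 17.61 = 186.78 million.
Not in labor force = 1.83 + 17.25 + 79.03 + 11.99 + 31.92 = 142.02 million (those not working and not actively searching are outside the labor force — including those who want a job but have given up searching).
Civilian working-age population = 186.78 + 142.02 = 328.80 million.
Unemployment rate = 17.61 / 186.78 = 9.43%.
Labor force participation rate = 186.78 / 328.80 = 56.81%.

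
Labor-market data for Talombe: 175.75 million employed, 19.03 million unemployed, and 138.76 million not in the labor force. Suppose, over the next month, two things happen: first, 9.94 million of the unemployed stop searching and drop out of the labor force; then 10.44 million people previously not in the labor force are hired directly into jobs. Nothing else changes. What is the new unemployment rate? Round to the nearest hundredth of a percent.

Initially, labor force = 175.75 + 19.03 = 194.78 million, so u = 19.03/194.78 = 9.77%.
After the first change, unemployed and labor force both fall by 9.94 → E = 175.75, U = 9.09, labor force = 184.84 million.
After the second change, employed and labor force both rise by 10.44; unemployed unchanged → E = 186.19, U = 9.09, labor force = 195.28 million.
New unemployment rate = 9.09 / 195.28 = 4.65%.

New unemployment rate ≈ 4.65%.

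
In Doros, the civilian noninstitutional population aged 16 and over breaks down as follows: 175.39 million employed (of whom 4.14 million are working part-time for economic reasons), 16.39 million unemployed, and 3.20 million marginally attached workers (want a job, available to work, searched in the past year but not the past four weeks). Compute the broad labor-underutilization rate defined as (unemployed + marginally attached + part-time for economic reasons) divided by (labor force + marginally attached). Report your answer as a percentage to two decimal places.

Broad underutilization rate ≈ 12.17%.

Labor force = 175.39 + 16.39 = 191.78 million.
Numerator = 16.39 + 3.20 + 4.14 = 23.73 million.
Denominator = 191.78 + 3.20 = 194.98 million.
Broad rate = 23.73 / 194.98 = 12.17%.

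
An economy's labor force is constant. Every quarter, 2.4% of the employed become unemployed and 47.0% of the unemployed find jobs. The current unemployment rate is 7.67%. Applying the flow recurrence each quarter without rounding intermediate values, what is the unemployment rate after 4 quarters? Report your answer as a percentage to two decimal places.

Unemployment rate after four quarters ≈ 5.04%.

With a fixed labor force, u_{t+1} = u_t + s·(1−u_t) − f·u_t = u_t·(1−s−f) + s.
Here 1−s−f = 0.506 and s = 0.024.
u_1 = 0.076700 × 0.506 + 0.024 = 0.062810.
u_2 = 0.062810 × 0.506 + 0.024 = 0.055782.
u_3 = 0.055782 × 0.506 + 0.024 = 0.052226.
u_4 = 0.052226 × 0.506 + 0.024 = 0.050426.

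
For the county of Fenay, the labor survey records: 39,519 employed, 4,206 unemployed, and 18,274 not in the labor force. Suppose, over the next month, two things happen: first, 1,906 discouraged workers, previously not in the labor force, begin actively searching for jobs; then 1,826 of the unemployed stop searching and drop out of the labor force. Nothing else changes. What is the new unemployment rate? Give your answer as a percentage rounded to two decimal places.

New unemployment rate ≈ 9.78%.

Initially, labor force = 39,519 + 4,206 = 43,725, so u = 4,206/43,725 = 9.62%.
After the first change, unemployed and labor force both rise by 1,906 → E = 39,519, U = 6,112, labor force = 45,631.
After the second change, unemployed and labor force both fall by 1,826 → E = 39,519, U = 4,286, labor force = 43,805.
New unemployment rate = 4,286 / 43,805 = 9.78%.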